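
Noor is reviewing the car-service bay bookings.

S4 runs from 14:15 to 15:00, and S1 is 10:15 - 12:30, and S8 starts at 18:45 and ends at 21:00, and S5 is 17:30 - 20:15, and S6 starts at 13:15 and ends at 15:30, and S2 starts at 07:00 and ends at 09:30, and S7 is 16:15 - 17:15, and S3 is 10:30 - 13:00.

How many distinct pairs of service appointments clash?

3

Sorted by start: S2, S1, S3, S6, S4, S7, S5, S8.
S1 starts after S2 ends, so S2 has no further overlaps.
S3 starts before S1 ends → S1 and S3 overlap.
S6 starts after S1 ends, so S1 has no further overlaps.
S6 starts after S3 ends, so S3 has no further overlaps.
S4 starts before S6 ends → S6 and S4 overlap.
S7 starts after S6 ends, so S6 has no further overlaps.
S7 starts after S4 ends, so S4 has no further overlaps.
S5 starts after S7 ends, so S7 has no further overlaps.
S8 starts before S5 ends → S5 and S8 overlap.
Overlapping pairs: S1 & S3, S4 & S6, S5 & S8 — 3 in total.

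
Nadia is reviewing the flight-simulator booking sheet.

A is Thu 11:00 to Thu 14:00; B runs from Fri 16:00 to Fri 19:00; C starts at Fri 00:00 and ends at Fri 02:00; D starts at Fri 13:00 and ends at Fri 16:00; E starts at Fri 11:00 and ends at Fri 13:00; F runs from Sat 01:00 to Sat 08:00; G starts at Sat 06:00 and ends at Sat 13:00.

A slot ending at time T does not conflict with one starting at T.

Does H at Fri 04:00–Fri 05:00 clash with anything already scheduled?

No — it doesn't clash with anything

A: ends Thu 14:00 at or before H starts Fri 04:00 → clear.
C: ends Fri 02:00 at or before H starts Fri 04:00 → clear.
E: starts Fri 11:00 at or after H ends Fri 05:00 → clear.
D: starts Fri 13:00 at or after H ends Fri 05:00 → clear.
B: starts Fri 16:00 at or after H ends Fri 05:00 → clear.
F: starts Sat 01:00 at or after H ends Fri 05:00 → clear.
G: starts Sat 06:00 at or after H ends Fri 05:00 → clear.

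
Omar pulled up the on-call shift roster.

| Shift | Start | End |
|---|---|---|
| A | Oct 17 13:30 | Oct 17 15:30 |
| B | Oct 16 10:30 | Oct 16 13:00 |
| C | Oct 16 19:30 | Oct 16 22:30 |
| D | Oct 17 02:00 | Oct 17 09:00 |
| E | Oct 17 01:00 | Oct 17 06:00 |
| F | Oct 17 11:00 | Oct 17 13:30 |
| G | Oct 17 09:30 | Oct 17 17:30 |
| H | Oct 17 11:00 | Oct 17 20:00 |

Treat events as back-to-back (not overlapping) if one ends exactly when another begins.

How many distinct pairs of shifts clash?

Sorted by start: B, C, E, D, G, F, H, A.
C starts after B ends, so nothing later overlaps B either.
E starts after C ends, so nothing later overlaps C either.
D starts before E ends → E and D overlap.
G starts after E ends, so nothing later overlaps E either.
G starts after D ends, so nothing later overlaps D either.
F starts before G ends → G and F overlap.
H starts before G ends → G and H overlap.
A starts before G ends → G and A overlap.
H starts before F ends → F and H overlap.
A starts exactly when F ends (back-to-back, no overlap).
A starts before H ends → H and A overlap.
Overlapping pairs: A & G, A & H, D & E, F & G, F & H, G & H — 6 in total.

6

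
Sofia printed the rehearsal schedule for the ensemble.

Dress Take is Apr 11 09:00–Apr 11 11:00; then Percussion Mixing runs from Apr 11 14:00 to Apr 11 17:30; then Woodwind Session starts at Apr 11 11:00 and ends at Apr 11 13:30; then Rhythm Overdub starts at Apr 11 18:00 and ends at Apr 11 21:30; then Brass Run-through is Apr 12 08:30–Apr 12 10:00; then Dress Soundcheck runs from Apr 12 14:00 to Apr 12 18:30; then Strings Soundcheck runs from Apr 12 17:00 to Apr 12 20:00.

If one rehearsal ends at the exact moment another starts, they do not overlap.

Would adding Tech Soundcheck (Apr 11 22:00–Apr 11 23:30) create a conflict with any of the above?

Dress Take: ends Apr 11 11:00 at or before Tech Soundcheck starts Apr 11 22:00 → clear.
Woodwind Session: ends Apr 11 13:30 at or before Tech Soundcheck starts Apr 11 22:00 → clear.
Percussion Mixing: ends Apr 11 17:30 at or before Tech Soundcheck starts Apr 11 22:00 → clear.
Rhythm Overdub: ends Apr 11 21:30 at or before Tech Soundcheck starts Apr 11 22:00 → clear.
Brass Run-through: starts Apr 12 08:30 at or after Tech Soundcheck ends Apr 11 23:30 → clear.
Dress Soundcheck: starts Apr 12 14:00 at or after Tech Soundcheck ends Apr 11 23:30 → clear.
Strings Soundcheck: starts Apr 12 17:00 at or after Tech Soundcheck ends Apr 11 23:30 → clear.

No — it doesn't clash with anything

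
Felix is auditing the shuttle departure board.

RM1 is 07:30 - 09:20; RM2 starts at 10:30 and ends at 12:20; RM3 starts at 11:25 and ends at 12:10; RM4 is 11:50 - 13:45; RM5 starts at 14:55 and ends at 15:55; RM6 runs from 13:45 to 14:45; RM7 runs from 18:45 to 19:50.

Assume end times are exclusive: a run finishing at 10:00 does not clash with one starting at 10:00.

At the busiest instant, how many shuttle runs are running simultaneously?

Sweep the timeline, counting +1 at each start and −1 at each end (ends before starts at a tie):
07:30 start RM1 → 1
09:20 end RM1 → 0
10:30 start RM2 → 1
11:25 start RM3 → 2
11:50 start RM4 → 3
12:10 end RM3 → 2
12:20 end RM2 → 1
13:45 end RM4 → 0
13:45 start RM6 → 1
14:45 end RM6 → 0
14:55 start RM5 → 1
15:55 end RM5 → 0
18:45 start RM7 → 1
19:50 end RM7 → 0
Peak is 3, at 11:50 (RM2, RM3, RM4).

3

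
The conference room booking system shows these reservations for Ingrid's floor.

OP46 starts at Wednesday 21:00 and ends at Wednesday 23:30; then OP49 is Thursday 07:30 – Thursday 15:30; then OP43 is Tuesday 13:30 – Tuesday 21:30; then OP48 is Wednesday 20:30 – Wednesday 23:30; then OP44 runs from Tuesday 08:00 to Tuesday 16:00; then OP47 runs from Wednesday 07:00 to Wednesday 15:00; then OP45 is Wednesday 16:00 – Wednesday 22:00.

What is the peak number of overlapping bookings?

Sweep the timeline, counting +1 at each start and −1 at each end (ends before starts at a tie):
Tuesday 08:00 start OP44 → 1
Tuesday 13:30 start OP43 → 2
Tuesday 16:00 end OP44 → 1
Tuesday 21:30 end OP43 → 0
Wednesday 07:00 start OP47 → 1
Wednesday 15:00 end OP47 → 0
Wednesday 16:00 start OP45 → 1
Wednesday 20:30 start OP48 → 2
Wednesday 21:00 start OP46 → 3
Wednesday 22:00 end OP45 → 2
Wednesday 23:30 end OP46 → 1
Wednesday 23:30 end OP48 → 0
Thursday 07:30 start OP49 → 1
Thursday 15:30 end OP49 → 0
Peak is 3, at Wednesday 21:00 (OP45, OP46, OP48).

3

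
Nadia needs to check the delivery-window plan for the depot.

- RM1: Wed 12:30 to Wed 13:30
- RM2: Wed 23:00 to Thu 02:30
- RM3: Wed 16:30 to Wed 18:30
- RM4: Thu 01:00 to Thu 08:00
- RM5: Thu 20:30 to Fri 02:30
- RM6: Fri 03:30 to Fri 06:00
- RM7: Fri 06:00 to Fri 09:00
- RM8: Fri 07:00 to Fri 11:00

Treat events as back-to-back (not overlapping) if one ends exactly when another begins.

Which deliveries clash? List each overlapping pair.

Sorted by start: RM1, RM3, RM2, RM4, RM5, RM6, RM7, RM8.
RM3 starts after RM1 ends, so nothing later overlaps RM1 either.
RM2 starts after RM3 ends, so nothing later overlaps RM3 either.
RM4 starts before RM2 ends → RM2 and RM4 overlap.
RM5 starts after RM2 ends, so nothing later overlaps RM2 either.
RM5 starts after RM4 ends, so nothing later overlaps RM4 either.
RM6 starts after RM5 ends, so nothing later overlaps RM5 either.
RM7 starts exactly when RM6 ends (back-to-back, no overlap), so nothing later overlaps RM6 either.
RM8 starts before RM7 ends → RM7 and RM8 overlap.

RM2 & RM4, RM7 & RM8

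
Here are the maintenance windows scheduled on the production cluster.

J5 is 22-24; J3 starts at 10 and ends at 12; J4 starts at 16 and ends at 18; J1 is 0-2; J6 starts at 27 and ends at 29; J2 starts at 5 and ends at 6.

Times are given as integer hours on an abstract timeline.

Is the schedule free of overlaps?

Yes

Check each pair: they overlap iff neither finishes before the other starts.
Sorted by start: J1, J2, J3, J4, J5, J6.
J2 starts after J1 ends, so J1 has no further overlaps.
J3 starts after J2 ends, so J2 has no further overlaps.
J4 starts after J3 ends, so J3 has no further overlaps.
J5 starts after J4 ends, so J4 has no further overlaps.
J6 starts after J5 ends.
Every pair is clear; the schedule has no overlaps.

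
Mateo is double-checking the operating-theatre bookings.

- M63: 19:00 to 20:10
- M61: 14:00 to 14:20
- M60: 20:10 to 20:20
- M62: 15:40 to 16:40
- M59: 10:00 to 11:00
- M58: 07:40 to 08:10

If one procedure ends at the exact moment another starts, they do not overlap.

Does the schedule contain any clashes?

No

Check each pair: they overlap iff neither finishes before the other starts.
Sorted by start: M58, M59, M61, M62, M63, M60.
M59 starts after M58 ends, so M58 has no further overlaps.
M61 starts after M59 ends, so M59 has no further overlaps.
M62 starts after M61 ends, so M61 has no further overlaps.
M63 starts after M62 ends, so M62 has no further overlaps.
M60 starts exactly when M63 ends (back-to-back, no overlap).
Every pair is clear; the schedule has no overlaps.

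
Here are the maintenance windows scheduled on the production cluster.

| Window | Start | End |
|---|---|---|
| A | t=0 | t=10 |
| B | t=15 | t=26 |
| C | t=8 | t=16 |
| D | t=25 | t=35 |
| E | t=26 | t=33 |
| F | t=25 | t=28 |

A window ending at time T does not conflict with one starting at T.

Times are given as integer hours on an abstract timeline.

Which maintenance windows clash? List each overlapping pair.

Two intervals overlap when each starts before the other ends.
Sorted by start: A, C, B, D, F, E.
C starts before A ends → A and C overlap.
B starts after A ends, so nothing later overlaps A either.
B starts before C ends → C and B overlap.
D starts after C ends, so nothing later overlaps C either.
D starts before B ends → B and D overlap.
F starts before B ends → B and F overlap.
E starts exactly when B ends (back-to-back, no overlap).
F starts before D ends → D and F overlap.
E starts before D ends → D and E overlap.
E starts before F ends → F and E overlap.

A & C, B & C, B & D, B & F, D & E, D & F, E & F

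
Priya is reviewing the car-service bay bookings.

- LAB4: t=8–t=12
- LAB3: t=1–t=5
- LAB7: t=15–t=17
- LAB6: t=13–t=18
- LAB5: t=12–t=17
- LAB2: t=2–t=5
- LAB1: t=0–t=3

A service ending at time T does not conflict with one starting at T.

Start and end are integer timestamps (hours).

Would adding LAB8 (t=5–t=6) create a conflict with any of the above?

LAB1: ends t=3 at or before LAB8 starts t=5 → clear.
LAB3: ends t=5 at or before LAB8 starts t=5 → clear.
LAB2: ends t=5 at or before LAB8 starts t=5 → clear.
LAB4: starts t=8 at or after LAB8 ends t=6 → clear.
LAB5: starts t=12 at or after LAB8 ends t=6 → clear.
LAB6: starts t=13 at or after LAB8 ends t=6 → clear.
LAB7: starts t=15 at or after LAB8 ends t=6 → clear.

No — it doesn't clash with anything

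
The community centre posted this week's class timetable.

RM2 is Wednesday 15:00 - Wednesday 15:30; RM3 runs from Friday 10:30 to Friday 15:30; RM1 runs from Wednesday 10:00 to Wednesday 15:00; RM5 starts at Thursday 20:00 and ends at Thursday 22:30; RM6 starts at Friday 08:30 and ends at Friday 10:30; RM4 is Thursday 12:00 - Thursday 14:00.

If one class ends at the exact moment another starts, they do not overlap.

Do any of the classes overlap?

No

Sorted by start: RM1, RM2, RM4, RM5, RM6, RM3.
RM2 starts exactly when RM1 ends (back-to-back, no overlap); RM1 is clear from here.
RM4 starts after RM2 ends; RM2 is clear from here.
RM5 starts after RM4 ends; RM4 is clear from here.
RM6 starts after RM5 ends; RM5 is clear from here.
RM3 starts exactly when RM6 ends (back-to-back, no overlap).
Every pair is clear; the schedule has no overlaps.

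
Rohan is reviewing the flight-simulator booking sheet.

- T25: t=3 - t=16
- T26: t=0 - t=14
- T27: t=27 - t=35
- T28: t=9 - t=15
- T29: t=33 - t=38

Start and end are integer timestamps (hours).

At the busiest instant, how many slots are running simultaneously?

Sweep the timeline, counting +1 at each start and −1 at each end (ends before starts at a tie):
t=0 start T26 → 1
t=3 start T25 → 2
t=9 start T28 → 3
t=14 end T26 → 2
t=15 end T28 → 1
t=16 end T25 → 0
t=27 start T27 → 1
t=33 start T29 → 2
t=35 end T27 → 1
t=38 end T29 → 0
Peak is 3, at t=9 (T25, T26, T28).

3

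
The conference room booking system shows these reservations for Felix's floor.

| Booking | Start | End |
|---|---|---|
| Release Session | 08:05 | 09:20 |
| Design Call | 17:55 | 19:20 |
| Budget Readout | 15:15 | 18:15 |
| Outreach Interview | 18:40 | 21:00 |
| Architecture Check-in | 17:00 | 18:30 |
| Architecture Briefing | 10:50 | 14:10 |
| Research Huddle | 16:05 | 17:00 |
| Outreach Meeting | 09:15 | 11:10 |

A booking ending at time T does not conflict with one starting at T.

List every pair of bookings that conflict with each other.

Sorted by start: Release Session, Outreach Meeting, Architecture Briefing, Budget Readout, Research Huddle, Architecture Check-in, Design Call, Outreach Interview.
Outreach Meeting starts before Release Session ends → Release Session and Outreach Meeting overlap.
Architecture Briefing starts after Release Session ends; Release Session is clear from here.
Architecture Briefing starts before Outreach Meeting ends → Outreach Meeting and Architecture Briefing overlap.
Budget Readout starts after Outreach Meeting ends; Outreach Meeting is clear from here.
Budget Readout starts after Architecture Briefing ends; Architecture Briefing is clear from here.
Research Huddle starts before Budget Readout ends → Budget Readout and Research Huddle overlap.
Architecture Check-in starts before Budget Readout ends → Budget Readout and Architecture Check-in overlap.
Design Call starts before Budget Readout ends → Budget Readout and Design Call overlap.
Outreach Interview starts after Budget Readout ends.
Architecture Check-in starts exactly when Research Huddle ends (back-to-back, no overlap); Research Huddle is clear from here.
Design Call starts before Architecture Check-in ends → Architecture Check-in and Design Call overlap.
Outreach Interview starts after Architecture Check-in ends.
Outreach Interview starts before Design Call ends → Design Call and Outreach Interview overlap.

Architecture Briefing & Outreach Meeting, Architecture Check-in & Budget Readout, Architecture Check-in & Design Call, Budget Readout & Design Call, Budget Readout & Research Huddle, Design Call & Outreach Interview, Outreach Meeting & Release Session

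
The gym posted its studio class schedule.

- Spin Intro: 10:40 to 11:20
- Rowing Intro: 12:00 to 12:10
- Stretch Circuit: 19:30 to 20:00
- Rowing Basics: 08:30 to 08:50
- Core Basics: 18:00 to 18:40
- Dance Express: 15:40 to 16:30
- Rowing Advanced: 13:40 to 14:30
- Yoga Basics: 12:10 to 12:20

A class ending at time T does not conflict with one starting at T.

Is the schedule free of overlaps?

Sorted by start: Rowing Basics, Spin Intro, Rowing Intro, Yoga Basics, Rowing Advanced, Dance Express, Core Basics, Stretch Circuit.
Spin Intro starts after Rowing Basics ends; Rowing Basics is clear from here.
Rowing Intro starts after Spin Intro ends; Spin Intro is clear from here.
Yoga Basics starts exactly when Rowing Intro ends (back-to-back, no overlap); Rowing Intro is clear from here.
Rowing Advanced starts after Yoga Basics ends; Yoga Basics is clear from here.
Dance Express starts after Rowing Advanced ends; Rowing Advanced is clear from here.
Core Basics starts after Dance Express ends; Dance Express is clear from here.
Stretch Circuit starts after Core Basics ends.
Every pair is clear; the schedule has no overlaps.

Yes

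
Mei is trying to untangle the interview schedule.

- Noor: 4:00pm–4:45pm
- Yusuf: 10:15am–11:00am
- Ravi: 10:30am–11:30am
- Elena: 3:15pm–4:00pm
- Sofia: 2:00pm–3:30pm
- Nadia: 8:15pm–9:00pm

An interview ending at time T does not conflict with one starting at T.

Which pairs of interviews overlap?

Elena & Sofia, Ravi & Yusuf

Sorted by start: Yusuf, Ravi, Sofia, Elena, Noor, Nadia.
Ravi starts before Yusuf ends → Yusuf and Ravi overlap.
Sofia starts after Yusuf ends, so Yusuf has no further overlaps.
Sofia starts after Ravi ends, so Ravi has no further overlaps.
Elena starts before Sofia ends → Sofia and Elena overlap.
Noor starts after Sofia ends, so Sofia has no further overlaps.
Noor starts exactly when Elena ends (back-to-back, no overlap), so Elena has no further overlaps.
Nadia starts after Noor ends.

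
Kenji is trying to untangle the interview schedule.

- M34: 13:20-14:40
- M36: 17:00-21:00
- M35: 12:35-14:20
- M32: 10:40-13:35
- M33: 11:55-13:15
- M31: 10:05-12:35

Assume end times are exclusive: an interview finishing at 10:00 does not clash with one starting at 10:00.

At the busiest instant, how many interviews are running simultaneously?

3

Sort all start/end points and keep a running count:
10:05 start M31 → 1
10:40 start M32 → 2
11:55 start M33 → 3
12:35 end M31 → 2
12:35 start M35 → 3
13:15 end M33 → 2
13:20 start M34 → 3
13:35 end M32 → 2
14:20 end M35 → 1
14:40 end M34 → 0
17:00 start M36 → 1
21:00 end M36 → 0
Peak is 3, at 11:55 (M31, M32, M33).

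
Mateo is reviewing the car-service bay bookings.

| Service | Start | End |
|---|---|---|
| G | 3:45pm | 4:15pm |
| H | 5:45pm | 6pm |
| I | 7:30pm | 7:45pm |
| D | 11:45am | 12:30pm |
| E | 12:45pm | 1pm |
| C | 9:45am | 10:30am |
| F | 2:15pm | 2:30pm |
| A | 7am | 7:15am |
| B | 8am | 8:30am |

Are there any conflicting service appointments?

No

Check each pair: they overlap iff neither finishes before the other starts.
Sorted by start: A, B, C, D, E, F, G, H, I.
B starts after A ends, so A has no further overlaps.
C starts after B ends, so B has no further overlaps.
D starts after C ends, so C has no further overlaps.
E starts after D ends, so D has no further overlaps.
F starts after E ends, so E has no further overlaps.
G starts after F ends, so F has no further overlaps.
H starts after G ends, so G has no further overlaps.
I starts after H ends.
Every pair is clear; the schedule has no overlaps.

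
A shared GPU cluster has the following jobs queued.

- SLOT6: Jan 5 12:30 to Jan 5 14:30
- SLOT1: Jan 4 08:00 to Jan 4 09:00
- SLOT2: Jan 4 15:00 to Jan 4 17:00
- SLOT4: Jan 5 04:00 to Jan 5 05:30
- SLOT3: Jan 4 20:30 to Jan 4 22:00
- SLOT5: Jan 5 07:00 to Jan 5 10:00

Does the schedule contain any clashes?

Sorted by start: SLOT1, SLOT2, SLOT3, SLOT4, SLOT5, SLOT6.
SLOT2 starts after SLOT1 ends; SLOT1 is clear from here.
SLOT3 starts after SLOT2 ends; SLOT2 is clear from here.
SLOT4 starts after SLOT3 ends; SLOT3 is clear from here.
SLOT5 starts after SLOT4 ends; SLOT4 is clear from here.
SLOT6 starts after SLOT5 ends.
Every pair is clear; the schedule has no overlaps.

No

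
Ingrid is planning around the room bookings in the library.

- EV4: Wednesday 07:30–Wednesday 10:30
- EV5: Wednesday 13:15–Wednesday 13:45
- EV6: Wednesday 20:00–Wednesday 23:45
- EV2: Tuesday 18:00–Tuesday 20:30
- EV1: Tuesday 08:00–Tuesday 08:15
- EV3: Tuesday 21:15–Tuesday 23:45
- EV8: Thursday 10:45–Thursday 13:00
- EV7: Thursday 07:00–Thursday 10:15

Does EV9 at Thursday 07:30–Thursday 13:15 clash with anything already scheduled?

Yes — it overlaps EV7, EV8

EV1: ends Tuesday 08:15 at or before EV9 starts Thursday 07:30 → clear.
EV2: ends Tuesday 20:30 at or before EV9 starts Thursday 07:30 → clear.
EV3: ends Tuesday 23:45 at or before EV9 starts Thursday 07:30 → clear.
EV4: ends Wednesday 10:30 at or before EV9 starts Thursday 07:30 → clear.
EV5: ends Wednesday 13:45 at or before EV9 starts Thursday 07:30 → clear.
EV6: ends Wednesday 23:45 at or before EV9 starts Thursday 07:30 → clear.
EV7: starts Thursday 07:00 before EV9 ends Thursday 13:15, and ends Thursday 10:15 after EV9 starts Thursday 07:30 → overlap.
EV8: starts Thursday 10:45 before EV9 ends Thursday 13:15, and ends Thursday 13:00 after EV9 starts Thursday 07:30 → overlap.
EV9 overlaps EV7, EV8.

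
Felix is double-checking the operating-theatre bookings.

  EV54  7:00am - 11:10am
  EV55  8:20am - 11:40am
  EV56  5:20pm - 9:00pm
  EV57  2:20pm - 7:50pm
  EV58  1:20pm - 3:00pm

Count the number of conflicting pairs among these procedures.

Two intervals overlap when each starts before the other ends.
Sorted by start: EV54, EV55, EV58, EV57, EV56.
EV55 starts before EV54 ends → EV54 and EV55 overlap.
EV58 starts after EV54 ends, so EV54 has no further overlaps.
EV58 starts after EV55 ends, so EV55 has no further overlaps.
EV57 starts before EV58 ends → EV58 and EV57 overlap.
EV56 starts after EV58 ends.
EV56 starts before EV57 ends → EV57 and EV56 overlap.
Overlapping pairs: EV54 & EV55, EV56 & EV57, EV57 & EV58 — 3 in total.

3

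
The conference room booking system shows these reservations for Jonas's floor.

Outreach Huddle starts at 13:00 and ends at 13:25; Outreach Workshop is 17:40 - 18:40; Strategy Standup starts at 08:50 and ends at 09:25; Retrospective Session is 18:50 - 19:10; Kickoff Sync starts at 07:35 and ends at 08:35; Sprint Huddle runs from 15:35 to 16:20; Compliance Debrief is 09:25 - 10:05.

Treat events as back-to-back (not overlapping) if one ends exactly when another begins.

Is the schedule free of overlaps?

Two intervals overlap when each starts before the other ends.
Sorted by start: Kickoff Sync, Strategy Standup, Compliance Debrief, Outreach Huddle, Sprint Huddle, Outreach Workshop, Retrospective Session.
Strategy Standup starts after Kickoff Sync ends; Kickoff Sync is clear from here.
Compliance Debrief starts exactly when Strategy Standup ends (back-to-back, no overlap); Strategy Standup is clear from here.
Outreach Huddle starts after Compliance Debrief ends; Compliance Debrief is clear from here.
Sprint Huddle starts after Outreach Huddle ends; Outreach Huddle is clear from here.
Outreach Workshop starts after Sprint Huddle ends; Sprint Huddle is clear from here.
Retrospective Session starts after Outreach Workshop ends.
Every pair is clear; the schedule has no overlaps.

Yes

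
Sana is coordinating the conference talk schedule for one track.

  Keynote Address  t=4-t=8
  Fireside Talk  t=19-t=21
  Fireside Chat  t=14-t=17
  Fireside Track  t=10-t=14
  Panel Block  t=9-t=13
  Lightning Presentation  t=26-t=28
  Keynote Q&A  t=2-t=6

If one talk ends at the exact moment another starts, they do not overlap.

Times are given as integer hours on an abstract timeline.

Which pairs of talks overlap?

Sorted by start: Keynote Q&A, Keynote Address, Panel Block, Fireside Track, Fireside Chat, Fireside Talk, Lightning Presentation.
Keynote Address starts before Keynote Q&A ends → Keynote Q&A and Keynote Address overlap.
Panel Block starts after Keynote Q&A ends, so Keynote Q&A has no further overlaps.
Panel Block starts after Keynote Address ends, so Keynote Address has no further overlaps.
Fireside Track starts before Panel Block ends → Panel Block and Fireside Track overlap.
Fireside Chat starts after Panel Block ends, so Panel Block has no further overlaps.
Fireside Chat starts exactly when Fireside Track ends (back-to-back, no overlap), so Fireside Track has no further overlaps.
Fireside Talk starts after Fireside Chat ends, so Fireside Chat has no further overlaps.
Lightning Presentation starts after Fireside Talk ends.

Fireside Track & Panel Block, Keynote Address & Keynote Q&A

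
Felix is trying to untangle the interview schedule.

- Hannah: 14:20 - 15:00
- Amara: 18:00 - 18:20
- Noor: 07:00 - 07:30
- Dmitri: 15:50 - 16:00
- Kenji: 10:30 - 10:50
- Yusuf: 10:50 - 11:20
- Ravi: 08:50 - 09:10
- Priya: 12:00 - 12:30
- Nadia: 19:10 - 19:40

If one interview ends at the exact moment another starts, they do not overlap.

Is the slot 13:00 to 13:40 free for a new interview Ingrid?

Noor: ends 07:30 at or before Ingrid starts 13:00 → clear.
Ravi: ends 09:10 at or before Ingrid starts 13:00 → clear.
Kenji: ends 10:50 at or before Ingrid starts 13:00 → clear.
Yusuf: ends 11:20 at or before Ingrid starts 13:00 → clear.
Priya: ends 12:30 at or before Ingrid starts 13:00 → clear.
Hannah: starts 14:20 at or after Ingrid ends 13:40 → clear.
Dmitri: starts 15:50 at or after Ingrid ends 13:40 → clear.
Amara: starts 18:00 at or after Ingrid ends 13:40 → clear.
Nadia: starts 19:10 at or after Ingrid ends 13:40 → clear.

Yes — the slot is free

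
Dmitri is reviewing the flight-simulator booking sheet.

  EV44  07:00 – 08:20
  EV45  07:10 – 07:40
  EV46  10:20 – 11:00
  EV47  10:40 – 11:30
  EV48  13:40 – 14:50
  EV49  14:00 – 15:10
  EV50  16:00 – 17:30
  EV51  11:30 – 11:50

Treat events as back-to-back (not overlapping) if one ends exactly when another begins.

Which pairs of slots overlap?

Two intervals overlap when each starts before the other ends.
Sorted by start: EV44, EV45, EV46, EV47, EV51, EV48, EV49, EV50.
EV45 starts before EV44 ends → EV44 and EV45 overlap.
EV46 starts after EV44 ends — done with EV44.
EV46 starts after EV45 ends — done with EV45.
EV47 starts before EV46 ends → EV46 and EV47 overlap.
EV51 starts after EV46 ends — done with EV46.
EV51 starts exactly when EV47 ends (back-to-back, no overlap) — done with EV47.
EV48 starts after EV51 ends — done with EV51.
EV49 starts before EV48 ends → EV48 and EV49 overlap.
EV50 starts after EV48 ends.
EV50 starts after EV49 ends.

EV44 & EV45, EV46 & EV47, EV48 & EV49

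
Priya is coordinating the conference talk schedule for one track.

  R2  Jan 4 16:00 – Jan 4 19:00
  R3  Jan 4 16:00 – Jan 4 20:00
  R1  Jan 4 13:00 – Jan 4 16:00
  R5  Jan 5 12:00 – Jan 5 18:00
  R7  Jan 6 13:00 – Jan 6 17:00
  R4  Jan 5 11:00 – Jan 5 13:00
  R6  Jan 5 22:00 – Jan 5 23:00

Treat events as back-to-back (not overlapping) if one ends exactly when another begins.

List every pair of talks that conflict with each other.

R2 & R3, R4 & R5

Check each pair: they overlap iff neither finishes before the other starts.
Sorted by start: R1, R2, R3, R4, R5, R6, R7.
R2 starts exactly when R1 ends (back-to-back, no overlap) — done with R1.
R3 starts before R2 ends → R2 and R3 overlap.
R4 starts after R2 ends — done with R2.
R4 starts after R3 ends — done with R3.
R5 starts before R4 ends → R4 and R5 overlap.
R6 starts after R4 ends — done with R4.
R6 starts after R5 ends — done with R5.
R7 starts after R6 ends.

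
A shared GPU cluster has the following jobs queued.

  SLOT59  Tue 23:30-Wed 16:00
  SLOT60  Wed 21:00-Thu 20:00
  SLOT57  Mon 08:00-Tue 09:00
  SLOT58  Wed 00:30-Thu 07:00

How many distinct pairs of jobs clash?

Two intervals overlap when each starts before the other ends.
Sorted by start: SLOT57, SLOT59, SLOT58, SLOT60.
SLOT59 starts after SLOT57 ends; SLOT57 is clear from here.
SLOT58 starts before SLOT59 ends → SLOT59 and SLOT58 overlap.
SLOT60 starts after SLOT59 ends.
SLOT60 starts before SLOT58 ends → SLOT58 and SLOT60 overlap.
Overlapping pairs: SLOT58 & SLOT59, SLOT58 & SLOT60 — 2 in total.

2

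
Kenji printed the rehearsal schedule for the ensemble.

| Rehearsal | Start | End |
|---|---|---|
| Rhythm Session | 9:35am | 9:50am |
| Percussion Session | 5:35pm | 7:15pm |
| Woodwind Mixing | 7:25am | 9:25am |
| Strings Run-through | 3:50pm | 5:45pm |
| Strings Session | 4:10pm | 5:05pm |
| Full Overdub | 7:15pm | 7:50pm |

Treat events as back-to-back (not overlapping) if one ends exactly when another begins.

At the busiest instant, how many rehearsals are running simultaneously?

Walk through starts and ends in time order (an end at T is processed before a start at T):
7:25am start Woodwind Mixing → 1
9:25am end Woodwind Mixing → 0
9:35am start Rhythm Session → 1
9:50am end Rhythm Session → 0
3:50pm start Strings Run-through → 1
4:10pm start Strings Session → 2
5:05pm end Strings Session → 1
5:35pm start Percussion Session → 2
5:45pm end Strings Run-through → 1
7:15pm end Percussion Session → 0
7:15pm start Full Overdub → 1
7:50pm end Full Overdub → 0
Peak is 2, at 4:10pm (Strings Run-through, Strings Session).

2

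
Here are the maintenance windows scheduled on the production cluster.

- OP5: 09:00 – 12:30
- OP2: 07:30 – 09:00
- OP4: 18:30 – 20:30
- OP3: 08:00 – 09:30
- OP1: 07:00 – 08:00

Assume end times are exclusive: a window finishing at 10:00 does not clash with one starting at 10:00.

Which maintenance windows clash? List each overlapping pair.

Two intervals overlap when each starts before the other ends.
Sorted by start: OP1, OP2, OP3, OP5, OP4.
OP2 starts before OP1 ends → OP1 and OP2 overlap.
OP3 starts exactly when OP1 ends (back-to-back, no overlap) — done with OP1.
OP3 starts before OP2 ends → OP2 and OP3 overlap.
OP5 starts exactly when OP2 ends (back-to-back, no overlap) — done with OP2.
OP5 starts before OP3 ends → OP3 and OP5 overlap.
OP4 starts after OP3 ends.
OP4 starts after OP5 ends.

OP1 & OP2, OP2 & OP3, OP3 & OP5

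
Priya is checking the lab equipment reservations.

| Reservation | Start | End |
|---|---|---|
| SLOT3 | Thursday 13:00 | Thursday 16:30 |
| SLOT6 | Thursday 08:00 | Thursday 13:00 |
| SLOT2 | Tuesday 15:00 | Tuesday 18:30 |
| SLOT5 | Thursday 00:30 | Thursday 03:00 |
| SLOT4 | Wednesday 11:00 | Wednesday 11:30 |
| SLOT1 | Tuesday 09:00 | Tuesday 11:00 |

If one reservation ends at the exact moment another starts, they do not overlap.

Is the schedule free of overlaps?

Sorted by start: SLOT1, SLOT2, SLOT4, SLOT5, SLOT6, SLOT3.
SLOT2 starts after SLOT1 ends; SLOT1 is clear from here.
SLOT4 starts after SLOT2 ends; SLOT2 is clear from here.
SLOT5 starts after SLOT4 ends; SLOT4 is clear from here.
SLOT6 starts after SLOT5 ends; SLOT5 is clear from here.
SLOT3 starts exactly when SLOT6 ends (back-to-back, no overlap).
Every pair is clear; the schedule has no overlaps.

Yes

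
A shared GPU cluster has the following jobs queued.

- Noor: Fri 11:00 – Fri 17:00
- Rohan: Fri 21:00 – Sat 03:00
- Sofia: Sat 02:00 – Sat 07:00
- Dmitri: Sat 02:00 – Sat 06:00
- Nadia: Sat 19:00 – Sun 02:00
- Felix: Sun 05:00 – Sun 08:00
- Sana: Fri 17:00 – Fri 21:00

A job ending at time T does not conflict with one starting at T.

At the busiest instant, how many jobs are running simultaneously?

3

Sort all start/end points and keep a running count:
Fri 11:00 start Noor → 1
Fri 17:00 end Noor → 0
Fri 17:00 start Sana → 1
Fri 21:00 end Sana → 0
Fri 21:00 start Rohan → 1
Sat 02:00 start Dmitri → 2
Sat 02:00 start Sofia → 3
Sat 03:00 end Rohan → 2
Sat 06:00 end Dmitri → 1
Sat 07:00 end Sofia → 0
Sat 19:00 start Nadia → 1
Sun 02:00 end Nadia → 0
Sun 05:00 start Felix → 1
Sun 08:00 end Felix → 0
Peak is 3, at Sat 02:00 (Dmitri, Rohan, Sofia).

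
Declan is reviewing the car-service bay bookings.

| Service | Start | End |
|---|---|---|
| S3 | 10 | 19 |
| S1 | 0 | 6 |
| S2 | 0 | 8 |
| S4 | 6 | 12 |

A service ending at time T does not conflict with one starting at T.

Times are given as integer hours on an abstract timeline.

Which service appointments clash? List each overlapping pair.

Sorted by start: S1, S2, S4, S3.
S2 starts before S1 ends → S1 and S2 overlap.
S4 starts exactly when S1 ends (back-to-back, no overlap) — done with S1.
S4 starts before S2 ends → S2 and S4 overlap.
S3 starts after S2 ends.
S3 starts before S4 ends → S4 and S3 overlap.

S1 & S2, S2 & S4, S3 & S4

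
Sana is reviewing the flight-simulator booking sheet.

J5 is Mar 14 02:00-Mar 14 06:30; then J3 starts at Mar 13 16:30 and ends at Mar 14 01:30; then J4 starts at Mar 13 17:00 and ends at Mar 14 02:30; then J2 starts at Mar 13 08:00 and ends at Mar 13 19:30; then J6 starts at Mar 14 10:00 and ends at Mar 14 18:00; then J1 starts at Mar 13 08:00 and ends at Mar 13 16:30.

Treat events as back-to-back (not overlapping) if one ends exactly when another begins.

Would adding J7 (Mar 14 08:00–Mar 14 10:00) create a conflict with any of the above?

J1: ends Mar 13 16:30 at or before J7 starts Mar 14 08:00 → clear.
J2: ends Mar 13 19:30 at or before J7 starts Mar 14 08:00 → clear.
J3: ends Mar 14 01:30 at or before J7 starts Mar 14 08:00 → clear.
J4: ends Mar 14 02:30 at or before J7 starts Mar 14 08:00 → clear.
J5: ends Mar 14 06:30 at or before J7 starts Mar 14 08:00 → clear.
J6: starts Mar 14 10:00 at or after J7 ends Mar 14 10:00 → clear.

No — it doesn't clash with anything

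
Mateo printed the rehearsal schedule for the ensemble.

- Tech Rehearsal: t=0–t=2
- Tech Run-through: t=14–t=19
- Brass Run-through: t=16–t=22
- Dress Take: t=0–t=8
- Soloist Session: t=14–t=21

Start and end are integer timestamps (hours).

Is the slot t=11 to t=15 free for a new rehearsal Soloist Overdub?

Tech Rehearsal: ends t=2 at or before Soloist Overdub starts t=11 → clear.
Dress Take: ends t=8 at or before Soloist Overdub starts t=11 → clear.
Tech Run-through: starts t=14 before Soloist Overdub ends t=15, and ends t=19 after Soloist Overdub starts t=11 → overlap.
Soloist Session: starts t=14 before Soloist Overdub ends t=15, and ends t=21 after Soloist Overdub starts t=11 → overlap.
Brass Run-through: starts t=16 at or after Soloist Overdub ends t=15 → clear.
Soloist Overdub overlaps Tech Run-through, Soloist Session.

No — it overlaps Soloist Session, Tech Run-through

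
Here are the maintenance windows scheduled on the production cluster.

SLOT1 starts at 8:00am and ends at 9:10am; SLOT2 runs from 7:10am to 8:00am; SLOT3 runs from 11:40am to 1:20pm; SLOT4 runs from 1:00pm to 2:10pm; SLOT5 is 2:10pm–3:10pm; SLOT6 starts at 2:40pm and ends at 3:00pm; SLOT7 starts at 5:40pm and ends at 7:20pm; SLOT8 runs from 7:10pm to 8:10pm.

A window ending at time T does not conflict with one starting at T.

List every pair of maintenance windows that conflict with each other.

Sorted by start: SLOT2, SLOT1, SLOT3, SLOT4, SLOT5, SLOT6, SLOT7, SLOT8.
SLOT1 starts exactly when SLOT2 ends (back-to-back, no overlap); SLOT2 is clear from here.
SLOT3 starts after SLOT1 ends; SLOT1 is clear from here.
SLOT4 starts before SLOT3 ends → SLOT3 and SLOT4 overlap.
SLOT5 starts after SLOT3 ends; SLOT3 is clear from here.
SLOT5 starts exactly when SLOT4 ends (back-to-back, no overlap); SLOT4 is clear from here.
SLOT6 starts before SLOT5 ends → SLOT5 and SLOT6 overlap.
SLOT7 starts after SLOT5 ends; SLOT5 is clear from here.
SLOT7 starts after SLOT6 ends; SLOT6 is clear from here.
SLOT8 starts before SLOT7 ends → SLOT7 and SLOT8 overlap.

SLOT3 & SLOT4, SLOT5 & SLOT6, SLOT7 & SLOT8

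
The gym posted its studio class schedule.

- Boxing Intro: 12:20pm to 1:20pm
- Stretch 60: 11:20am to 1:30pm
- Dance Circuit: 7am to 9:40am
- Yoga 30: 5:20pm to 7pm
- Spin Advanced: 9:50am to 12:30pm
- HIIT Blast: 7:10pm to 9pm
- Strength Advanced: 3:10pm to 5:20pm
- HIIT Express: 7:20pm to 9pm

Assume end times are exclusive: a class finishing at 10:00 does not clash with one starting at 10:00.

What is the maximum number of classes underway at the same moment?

Sort all start/end points and keep a running count:
7am start Dance Circuit → 1
9:40am end Dance Circuit → 0
9:50am start Spin Advanced → 1
11:20am start Stretch 60 → 2
12:20pm start Boxing Intro → 3
12:30pm end Spin Advanced → 2
1:20pm end Boxing Intro → 1
1:30pm end Stretch 60 → 0
3:10pm start Strength Advanced → 1
5:20pm end Strength Advanced → 0
5:20pm start Yoga 30 → 1
7pm end Yoga 30 → 0
7:10pm start HIIT Blast → 1
7:20pm start HIIT Express → 2
9pm end HIIT Blast → 1
9pm end HIIT Express → 0
Peak is 3, at 12:20pm (Boxing Intro, Spin Advanced, Stretch 60).

3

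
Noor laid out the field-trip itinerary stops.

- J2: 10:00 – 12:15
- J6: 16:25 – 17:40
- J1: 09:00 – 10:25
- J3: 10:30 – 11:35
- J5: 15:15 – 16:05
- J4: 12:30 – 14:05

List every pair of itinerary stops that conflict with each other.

Two intervals overlap when each starts before the other ends.
Sorted by start: J1, J2, J3, J4, J5, J6.
J2 starts before J1 ends → J1 and J2 overlap.
J3 starts after J1 ends, so nothing later overlaps J1 either.
J3 starts before J2 ends → J2 and J3 overlap.
J4 starts after J2 ends, so nothing later overlaps J2 either.
J4 starts after J3 ends, so nothing later overlaps J3 either.
J5 starts after J4 ends, so nothing later overlaps J4 either.
J6 starts after J5 ends.

J1 & J2, J2 & J3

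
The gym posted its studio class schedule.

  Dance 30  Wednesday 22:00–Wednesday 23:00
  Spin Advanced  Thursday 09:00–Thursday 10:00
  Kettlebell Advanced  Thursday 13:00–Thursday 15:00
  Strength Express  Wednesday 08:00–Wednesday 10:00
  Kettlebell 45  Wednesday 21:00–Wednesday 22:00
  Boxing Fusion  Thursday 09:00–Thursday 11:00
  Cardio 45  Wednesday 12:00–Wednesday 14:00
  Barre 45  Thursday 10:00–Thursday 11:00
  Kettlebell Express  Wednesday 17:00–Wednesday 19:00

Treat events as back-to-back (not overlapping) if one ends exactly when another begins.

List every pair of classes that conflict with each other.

Barre 45 & Boxing Fusion, Boxing Fusion & Spin Advanced

Sorted by start: Strength Express, Cardio 45, Kettlebell Express, Kettlebell 45, Dance 30, Spin Advanced, Boxing Fusion, Barre 45, Kettlebell Advanced.
Cardio 45 starts after Strength Express ends — done with Strength Express.
Kettlebell Express starts after Cardio 45 ends — done with Cardio 45.
Kettlebell 45 starts after Kettlebell Express ends — done with Kettlebell Express.
Dance 30 starts exactly when Kettlebell 45 ends (back-to-back, no overlap) — done with Kettlebell 45.
Spin Advanced starts after Dance 30 ends — done with Dance 30.
Boxing Fusion starts before Spin Advanced ends → Spin Advanced and Boxing Fusion overlap.
Barre 45 starts exactly when Spin Advanced ends (back-to-back, no overlap) — done with Spin Advanced.
Barre 45 starts before Boxing Fusion ends → Boxing Fusion and Barre 45 overlap.
Kettlebell Advanced starts after Boxing Fusion ends.
Kettlebell Advanced starts after Barre 45 ends.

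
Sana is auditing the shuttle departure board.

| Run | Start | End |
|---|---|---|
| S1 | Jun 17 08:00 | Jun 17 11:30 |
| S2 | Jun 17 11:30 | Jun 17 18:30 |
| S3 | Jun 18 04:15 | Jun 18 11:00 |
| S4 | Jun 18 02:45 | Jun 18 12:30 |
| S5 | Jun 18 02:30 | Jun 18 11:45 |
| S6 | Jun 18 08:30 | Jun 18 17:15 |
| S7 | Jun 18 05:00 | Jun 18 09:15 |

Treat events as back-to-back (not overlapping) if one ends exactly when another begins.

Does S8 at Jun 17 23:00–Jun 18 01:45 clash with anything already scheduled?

No — it doesn't clash with anything

S1: ends Jun 17 11:30 at or before S8 starts Jun 17 23:00 → clear.
S2: ends Jun 17 18:30 at or before S8 starts Jun 17 23:00 → clear.
S5: starts Jun 18 02:30 at or after S8 ends Jun 18 01:45 → clear.
S4: starts Jun 18 02:45 at or after S8 ends Jun 18 01:45 → clear.
S3: starts Jun 18 04:15 at or after S8 ends Jun 18 01:45 → clear.
S7: starts Jun 18 05:00 at or after S8 ends Jun 18 01:45 → clear.
S6: starts Jun 18 08:30 at or after S8 ends Jun 18 01:45 → clear.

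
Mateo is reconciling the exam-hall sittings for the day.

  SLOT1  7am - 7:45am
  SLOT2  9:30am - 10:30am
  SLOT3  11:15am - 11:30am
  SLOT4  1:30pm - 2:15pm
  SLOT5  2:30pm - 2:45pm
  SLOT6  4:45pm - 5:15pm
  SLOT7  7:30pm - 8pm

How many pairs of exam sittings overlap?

Check each pair: they overlap iff neither finishes before the other starts.
Sorted by start: SLOT1, SLOT2, SLOT3, SLOT4, SLOT5, SLOT6, SLOT7.
SLOT2 starts after SLOT1 ends, so nothing later overlaps SLOT1 either.
SLOT3 starts after SLOT2 ends, so nothing later overlaps SLOT2 either.
SLOT4 starts after SLOT3 ends, so nothing later overlaps SLOT3 either.
SLOT5 starts after SLOT4 ends, so nothing later overlaps SLOT4 either.
SLOT6 starts after SLOT5 ends, so nothing later overlaps SLOT5 either.
SLOT7 starts after SLOT6 ends.
No pair overlaps.

0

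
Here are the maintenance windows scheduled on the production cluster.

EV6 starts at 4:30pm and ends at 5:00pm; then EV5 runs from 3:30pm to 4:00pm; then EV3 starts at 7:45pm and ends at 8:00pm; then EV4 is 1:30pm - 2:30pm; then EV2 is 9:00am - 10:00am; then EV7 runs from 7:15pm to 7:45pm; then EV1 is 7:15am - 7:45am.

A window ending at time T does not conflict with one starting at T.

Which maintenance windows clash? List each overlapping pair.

none

Check each pair: they overlap iff neither finishes before the other starts.
Sorted by start: EV1, EV2, EV4, EV5, EV6, EV7, EV3.
EV2 starts after EV1 ends, so EV1 has no further overlaps.
EV4 starts after EV2 ends, so EV2 has no further overlaps.
EV5 starts after EV4 ends, so EV4 has no further overlaps.
EV6 starts after EV5 ends, so EV5 has no further overlaps.
EV7 starts after EV6 ends, so EV6 has no further overlaps.
EV3 starts exactly when EV7 ends (back-to-back, no overlap).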